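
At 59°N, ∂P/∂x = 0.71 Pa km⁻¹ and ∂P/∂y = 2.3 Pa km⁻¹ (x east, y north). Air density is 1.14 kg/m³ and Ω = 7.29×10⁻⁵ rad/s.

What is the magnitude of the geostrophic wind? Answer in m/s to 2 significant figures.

Coriolis parameter at 59°N:
f = 2Ω sin φ = 2 × 7.29×10⁻⁵ × sin 59° = 1.25×10⁻⁴ s⁻¹
Component geostrophic relations (x east, y north):
u_g = −(1/(fρ)) ∂P/∂y,  v_g = (1/(fρ)) ∂P/∂x
u_g = −(2.3×10⁻³)/(1.25×10⁻⁴ × 1.14) = −16.1 m/s;  v_g = (0.71×10⁻³)/(1.25×10⁻⁴ × 1.14) = 4.98 m/s
|V_g| = √(u_g² + v_g²) = 16.9 m/s

17 m/s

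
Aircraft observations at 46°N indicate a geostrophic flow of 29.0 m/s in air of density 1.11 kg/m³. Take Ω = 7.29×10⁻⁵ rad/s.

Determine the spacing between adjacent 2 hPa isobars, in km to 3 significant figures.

59.2 km

Coriolis parameter at 46°N:
f = 2Ω sin φ = 2 × 7.29×10⁻⁵ × sin 46° = 1.05×10⁻⁴ s⁻¹
Geostrophic balance rearranged: |∂P/∂n| = f ρ V_g
|∂P/∂n| = 1.05×10⁻⁴ × 1.11 × 29.0 = 3.38×10⁻³ Pa/m
Isobar spacing: Δn = ΔP/|∂P/∂n| = 200 Pa / 3.38×10⁻³ Pa/m = 59240 m ≈ 59.2 km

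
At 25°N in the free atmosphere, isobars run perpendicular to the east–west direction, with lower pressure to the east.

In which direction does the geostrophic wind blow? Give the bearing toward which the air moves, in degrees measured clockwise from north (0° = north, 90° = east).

180°

The pressure-gradient force points toward the east (bearing 090°).
Geostrophic balance: in the Northern Hemisphere the Coriolis force deflects motion to the right, so the geostrophic wind blows 90° to the right of the pressure-gradient force (low pressure on the left).
Rotating 090° by 90° clockwise gives 180° — the wind blows toward the south.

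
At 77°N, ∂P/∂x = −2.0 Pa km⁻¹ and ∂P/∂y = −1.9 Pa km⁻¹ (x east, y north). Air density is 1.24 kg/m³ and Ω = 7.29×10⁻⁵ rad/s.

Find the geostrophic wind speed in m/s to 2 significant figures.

Coriolis parameter at 77°N:
f = 2Ω sin φ = 2 × 7.29×10⁻⁵ × sin 77° = 1.42×10⁻⁴ s⁻¹
Component geostrophic relations (x east, y north):
u_g = −(1/(fρ)) ∂P/∂y,  v_g = (1/(fρ)) ∂P/∂x
u_g = −(−1.9×10⁻³)/(1.42×10⁻⁴ × 1.24) = 10.8 m/s;  v_g = (−2.0×10⁻³)/(1.42×10⁻⁴ × 1.24) = −11.4 m/s
|V_g| = √(u_g² + v_g²) = 15.7 m/s

16 m/s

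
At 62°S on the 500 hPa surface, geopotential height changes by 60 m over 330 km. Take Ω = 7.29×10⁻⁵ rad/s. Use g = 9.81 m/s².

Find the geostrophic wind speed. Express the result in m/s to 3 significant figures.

13.9 m/s

Coriolis parameter at 62°S:
f = 2Ω sin φ = 2 × 7.29×10⁻⁵ × sin 62° = 1.29×10⁻⁴ s⁻¹
Height gradient: |∂Z/∂n| = 60 m / 330000 m = 1.82×10⁻⁴
On a pressure surface, geostrophic balance gives V_g = (g/f)|∂Z/∂n|:
V_g = 9.81 × 1.82×10⁻⁴ / 1.29×10⁻⁴ = 13.9 m/s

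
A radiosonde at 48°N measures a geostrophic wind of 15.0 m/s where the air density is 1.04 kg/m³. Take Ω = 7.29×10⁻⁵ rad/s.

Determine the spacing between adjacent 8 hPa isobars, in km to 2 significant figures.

Coriolis parameter at 48°N:
f = 2Ω sin φ = 2 × 7.29×10⁻⁵ × sin 48° = 1.08×10⁻⁴ s⁻¹
Geostrophic balance rearranged: |∂P/∂n| = f ρ V_g
|∂P/∂n| = 1.08×10⁻⁴ × 1.04 × 15.0 = 1.69×10⁻³ Pa/m
Isobar spacing: Δn = ΔP/|∂P/∂n| = 800 Pa / 1.69×10⁻³ Pa/m = 473298 m ≈ 470 km

470 km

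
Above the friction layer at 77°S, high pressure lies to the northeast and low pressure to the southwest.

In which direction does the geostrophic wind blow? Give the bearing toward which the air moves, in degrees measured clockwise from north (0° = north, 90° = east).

135°

The pressure-gradient force points toward the southwest (bearing 225°).
Geostrophic balance: in the Southern Hemisphere the Coriolis force deflects motion to the left, so the geostrophic wind blows 90° to the left of the pressure-gradient force (low pressure on the right).
Rotating 225° by 90° counterclockwise gives 135° — the wind blows toward the southeast.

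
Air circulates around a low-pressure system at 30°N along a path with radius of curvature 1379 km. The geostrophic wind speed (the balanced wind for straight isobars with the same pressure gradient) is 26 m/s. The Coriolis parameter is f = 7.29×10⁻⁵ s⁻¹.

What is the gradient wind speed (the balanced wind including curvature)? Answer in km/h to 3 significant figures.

Around a low, centrifugal force acts outward with Coriolis, so pressure-gradient force balances both:
(1/ρ)|∂P/∂n| = fV + V²/R  →  V² + fR·V − fR·V_g = 0
With fR = 7.29×10⁻⁵ × 1379×10³ m = 101 m/s:
V = [−fR + √((fR)² + 4 fR V_g)]/2 = [−101 + √(101² + 4×101×26)]/2 = 21.4 m/s
Subgeostrophic (V < V_g = 26 m/s), as expected around a low.
Converting: 21.4 m/s × 3.6 = 77.2 km/h

77.2 km/h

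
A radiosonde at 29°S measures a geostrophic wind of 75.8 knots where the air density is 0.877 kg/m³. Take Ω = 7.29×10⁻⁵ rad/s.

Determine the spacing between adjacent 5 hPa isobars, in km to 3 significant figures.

Coriolis parameter at 29°S:
f = 2Ω sin φ = 2 × 7.29×10⁻⁵ × sin 29° = 7.07×10⁻⁵ s⁻¹
Wind speed in SI: 75.8 knots = 39.0 m/s
Geostrophic balance rearranged: |∂P/∂n| = f ρ V_g
|∂P/∂n| = 7.07×10⁻⁵ × 0.877 × 39.0 = 2.42×10⁻³ Pa/m
Isobar spacing: Δn = ΔP/|∂P/∂n| = 500 Pa / 2.42×10⁻³ Pa/m = 206840 m ≈ 207 km

207 km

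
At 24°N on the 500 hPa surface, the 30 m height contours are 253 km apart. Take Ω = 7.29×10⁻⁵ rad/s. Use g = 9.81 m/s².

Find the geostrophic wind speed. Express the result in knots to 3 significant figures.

Coriolis parameter at 24°N:
f = 2Ω sin φ = 2 × 7.29×10⁻⁵ × sin 24° = 5.93×10⁻⁵ s⁻¹
Height gradient: |∂Z/∂n| = 30 m / 253000 m = 1.19×10⁻⁴
On a pressure surface, geostrophic balance gives V_g = (g/f)|∂Z/∂n|:
V_g = 9.81 × 1.19×10⁻⁴ / 5.93×10⁻⁵ = 19.6 m/s
Converting: 19.6 m/s × 1.944 = 38.1 knots

38.1 knots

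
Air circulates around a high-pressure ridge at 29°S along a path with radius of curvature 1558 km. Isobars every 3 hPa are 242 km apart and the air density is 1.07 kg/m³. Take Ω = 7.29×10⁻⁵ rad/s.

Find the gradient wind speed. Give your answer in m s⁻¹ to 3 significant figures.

20.0 m s⁻¹

Coriolis parameter at 29°S:
f = 2Ω sin φ = 2 × 7.29×10⁻⁵ × sin 29° = 7.07×10⁻⁵ s⁻¹
Pressure gradient: |∂P/∂n| = 300 Pa / 242000 m = 1.24×10⁻³ Pa/m
Geostrophic speed: V_g = |∂P/∂n|/(fρ) = 1.24×10⁻³/(7.07×10⁻⁵ × 1.07) = 16.4 m/s
Around a high, pressure-gradient force acts outward with centrifugal, so Coriolis balances both:
fV = (1/ρ)|∂P/∂n| + V²/R  →  V² − fR·V + fR·V_g = 0
With fR = 7.07×10⁻⁵ × 1558×10³ m = 110 m/s:
V = [fR − √((fR)² − 4 fR V_g)]/2 = [110 − √(110² − 4×110×16.4)]/2 = 20 m/s
Supergeostrophic (V > V_g = 16.4 m/s), as expected around a high.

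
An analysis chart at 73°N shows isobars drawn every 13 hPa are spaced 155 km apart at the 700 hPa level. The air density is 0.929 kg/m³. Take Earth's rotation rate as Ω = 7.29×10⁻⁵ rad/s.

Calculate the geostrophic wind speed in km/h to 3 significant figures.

233 km/h

Coriolis parameter at 73°N:
f = 2Ω sin φ = 2 × 7.29×10⁻⁵ × sin 73° = 1.39×10⁻⁴ s⁻¹
Pressure gradient: |∂P/∂n| = 1300 Pa / 155000 m = 8.39×10⁻³ Pa/m
Geostrophic balance (pressure-gradient force = Coriolis force):
V_g = (1/(fρ)) |∂P/∂n| = 8.39×10⁻³ / (1.39×10⁻⁴ × 0.929) = 64.8 m/s
Converting: 64.8 m/s × 3.6 = 233 km/h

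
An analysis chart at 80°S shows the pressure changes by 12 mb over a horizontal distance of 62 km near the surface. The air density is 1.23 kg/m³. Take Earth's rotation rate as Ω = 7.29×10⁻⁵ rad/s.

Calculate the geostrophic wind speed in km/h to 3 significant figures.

Coriolis parameter at 80°S:
f = 2Ω sin φ = 2 × 7.29×10⁻⁵ × sin 80° = 1.44×10⁻⁴ s⁻¹
Pressure gradient: |∂P/∂n| = 1200 Pa / 62000 m = 1.94×10⁻² Pa/m
Geostrophic balance (pressure-gradient force = Coriolis force):
V_g = (1/(fρ)) |∂P/∂n| = 1.94×10⁻² / (1.44×10⁻⁴ × 1.23) = 110 m/s
Converting: 110 m/s × 3.6 = 395 km/h

395 km/h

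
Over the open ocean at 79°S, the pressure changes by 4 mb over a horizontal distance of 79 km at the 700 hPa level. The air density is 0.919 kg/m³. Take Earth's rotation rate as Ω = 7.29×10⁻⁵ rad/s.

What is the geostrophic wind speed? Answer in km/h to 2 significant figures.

140 km/h

Coriolis parameter at 79°S:
f = 2Ω sin φ = 2 × 7.29×10⁻⁵ × sin 79° = 1.43×10⁻⁴ s⁻¹
Pressure gradient: |∂P/∂n| = 400 Pa / 79000 m = 5.06×10⁻³ Pa/m
Geostrophic balance (pressure-gradient force = Coriolis force):
V_g = (1/(fρ)) |∂P/∂n| = 5.06×10⁻³ / (1.43×10⁻⁴ × 0.919) = 38.5 m/s
Converting: 38.5 m/s × 3.6 = 140 km/h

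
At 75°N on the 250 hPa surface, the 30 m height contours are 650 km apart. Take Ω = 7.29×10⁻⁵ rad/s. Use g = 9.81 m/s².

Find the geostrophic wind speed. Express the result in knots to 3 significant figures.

Coriolis parameter at 75°N:
f = 2Ω sin φ = 2 × 7.29×10⁻⁵ × sin 75° = 1.41×10⁻⁴ s⁻¹
Height gradient: |∂Z/∂n| = 30 m / 650000 m = 4.62×10⁻⁵
On a pressure surface, geostrophic balance gives V_g = (g/f)|∂Z/∂n|:
V_g = 9.81 × 4.62×10⁻⁵ / 1.41×10⁻⁴ = 3.21 m/s
Converting: 3.21 m/s × 1.944 = 6.25 knots

6.25 knots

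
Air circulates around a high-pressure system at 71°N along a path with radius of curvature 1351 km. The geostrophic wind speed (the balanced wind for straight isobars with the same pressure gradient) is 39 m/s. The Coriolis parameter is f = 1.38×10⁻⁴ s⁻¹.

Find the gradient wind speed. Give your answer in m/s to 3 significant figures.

55.6 m/s

Around a high, pressure-gradient force acts outward with centrifugal, so Coriolis balances both:
fV = (1/ρ)|∂P/∂n| + V²/R  →  V² − fR·V + fR·V_g = 0
With fR = 1.38×10⁻⁴ × 1351×10³ m = 186 m/s:
V = [fR − √((fR)² − 4 fR V_g)]/2 = [186 − √(186² − 4×186×39)]/2 = 55.6 m/s
Supergeostrophic (V > V_g = 39 m/s), as expected around a high.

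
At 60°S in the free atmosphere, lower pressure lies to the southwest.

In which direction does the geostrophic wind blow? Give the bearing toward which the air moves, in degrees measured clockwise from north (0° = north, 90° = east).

135°

The pressure-gradient force points toward the southwest (bearing 225°).
Geostrophic balance: in the Southern Hemisphere the Coriolis force deflects motion to the left, so the geostrophic wind blows 90° to the left of the pressure-gradient force (low pressure on the right).
Rotating 225° by 90° counterclockwise gives 135° — the wind blows toward the southeast.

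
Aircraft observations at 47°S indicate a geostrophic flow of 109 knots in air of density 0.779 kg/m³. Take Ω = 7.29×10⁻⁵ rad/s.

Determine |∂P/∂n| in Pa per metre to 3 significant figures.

Coriolis parameter at 47°S:
f = 2Ω sin φ = 2 × 7.29×10⁻⁵ × sin 47° = 1.07×10⁻⁴ s⁻¹
Wind speed in SI: 109 knots = 56.1 m/s
Geostrophic balance rearranged: |∂P/∂n| = f ρ V_g
|∂P/∂n| = 1.07×10⁻⁴ × 0.779 × 56.1 = 4.66×10⁻³ Pa/m

4.66×10⁻³ Pa/m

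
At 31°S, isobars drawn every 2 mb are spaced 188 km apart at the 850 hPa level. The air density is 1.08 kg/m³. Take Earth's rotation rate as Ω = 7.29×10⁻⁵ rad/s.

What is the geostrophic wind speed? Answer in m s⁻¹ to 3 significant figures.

Coriolis parameter at 31°S:
f = 2Ω sin φ = 2 × 7.29×10⁻⁵ × sin 31° = 7.51×10⁻⁵ s⁻¹
Pressure gradient: |∂P/∂n| = 200 Pa / 188000 m = 1.06×10⁻³ Pa/m
Geostrophic balance (pressure-gradient force = Coriolis force):
V_g = (1/(fρ)) |∂P/∂n| = 1.06×10⁻³ / (7.51×10⁻⁵ × 1.08) = 13.1 m/s

13.1 m s⁻¹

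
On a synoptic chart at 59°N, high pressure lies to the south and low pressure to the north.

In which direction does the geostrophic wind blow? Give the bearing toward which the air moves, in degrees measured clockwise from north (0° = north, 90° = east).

090°

The pressure-gradient force points toward the north (bearing 000°).
Geostrophic balance: in the Northern Hemisphere the Coriolis force deflects motion to the right, so the geostrophic wind blows 90° to the right of the pressure-gradient force (low pressure on the left).
Rotating 000° by 90° clockwise gives 090° — the wind blows toward the east.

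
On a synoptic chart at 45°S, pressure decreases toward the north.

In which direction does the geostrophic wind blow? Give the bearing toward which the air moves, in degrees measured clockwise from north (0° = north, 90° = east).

270°

The pressure-gradient force points toward the north (bearing 000°).
Geostrophic balance: in the Southern Hemisphere the Coriolis force deflects motion to the left, so the geostrophic wind blows 90° to the left of the pressure-gradient force (low pressure on the right).
Rotating 000° by 90° counterclockwise gives 270° — the wind blows toward the west.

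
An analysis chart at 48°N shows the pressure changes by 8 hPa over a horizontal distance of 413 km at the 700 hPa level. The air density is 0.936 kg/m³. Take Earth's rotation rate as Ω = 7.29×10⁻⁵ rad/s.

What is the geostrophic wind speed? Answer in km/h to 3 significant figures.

68.8 km/h

Coriolis parameter at 48°N:
f = 2Ω sin φ = 2 × 7.29×10⁻⁵ × sin 48° = 1.08×10⁻⁴ s⁻¹
Pressure gradient: |∂P/∂n| = 800 Pa / 413000 m = 1.94×10⁻³ Pa/m
Geostrophic balance (pressure-gradient force = Coriolis force):
V_g = (1/(fρ)) |∂P/∂n| = 1.94×10⁻³ / (1.08×10⁻⁴ × 0.936) = 19.1 m/s
Converting: 19.1 m/s × 3.6 = 68.8 km/h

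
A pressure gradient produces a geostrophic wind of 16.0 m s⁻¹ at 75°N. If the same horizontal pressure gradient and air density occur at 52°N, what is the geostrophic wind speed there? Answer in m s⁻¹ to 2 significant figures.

With the same pressure gradient and density, V_g ∝ 1/f ∝ 1/sin φ.
V₂ = V₁ · sin φ₁ / sin φ₂ = 16.0 × sin 75° / sin 52°
V₂ = 16.0 × 0.9659/0.7880 = 20 m s⁻¹

20 m s⁻¹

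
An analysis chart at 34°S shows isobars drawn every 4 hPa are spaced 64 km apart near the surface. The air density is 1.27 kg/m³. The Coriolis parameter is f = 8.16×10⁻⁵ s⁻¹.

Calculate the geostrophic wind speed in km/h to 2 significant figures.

220 km/h

Pressure gradient: |∂P/∂n| = 400 Pa / 64000 m = 6.25×10⁻³ Pa/m
Geostrophic balance (pressure-gradient force = Coriolis force):
V_g = (1/(fρ)) |∂P/∂n| = 6.25×10⁻³ / (8.16×10⁻⁵ × 1.27) = 60.3 m/s
Converting: 60.3 m/s × 3.6 = 220 km/h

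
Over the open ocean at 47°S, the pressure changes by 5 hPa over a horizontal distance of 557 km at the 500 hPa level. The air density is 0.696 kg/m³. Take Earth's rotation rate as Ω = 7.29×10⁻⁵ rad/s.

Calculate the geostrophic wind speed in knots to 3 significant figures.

Coriolis parameter at 47°S:
f = 2Ω sin φ = 2 × 7.29×10⁻⁵ × sin 47° = 1.07×10⁻⁴ s⁻¹
Pressure gradient: |∂P/∂n| = 500 Pa / 557000 m = 8.98×10⁻⁴ Pa/m
Geostrophic balance (pressure-gradient force = Coriolis force):
V_g = (1/(fρ)) |∂P/∂n| = 8.98×10⁻⁴ / (1.07×10⁻⁴ × 0.696) = 12.1 m/s
Converting: 12.1 m/s × 1.944 = 23.5 knots

23.5 knots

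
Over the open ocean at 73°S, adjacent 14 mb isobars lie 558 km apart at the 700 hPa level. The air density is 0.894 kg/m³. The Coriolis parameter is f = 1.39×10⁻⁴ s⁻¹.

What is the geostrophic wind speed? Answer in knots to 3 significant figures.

Pressure gradient: |∂P/∂n| = 1400 Pa / 558000 m = 2.51×10⁻³ Pa/m
Geostrophic balance (pressure-gradient force = Coriolis force):
V_g = (1/(fρ)) |∂P/∂n| = 2.51×10⁻³ / (1.39×10⁻⁴ × 0.894) = 20.2 m/s
Converting: 20.2 m/s × 1.944 = 39.2 knots

39.2 knots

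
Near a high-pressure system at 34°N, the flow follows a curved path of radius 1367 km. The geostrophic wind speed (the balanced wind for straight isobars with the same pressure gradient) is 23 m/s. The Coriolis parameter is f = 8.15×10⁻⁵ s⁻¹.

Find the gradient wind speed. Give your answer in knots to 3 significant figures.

63.1 knots

Around a high, pressure-gradient force acts outward with centrifugal, so Coriolis balances both:
fV = (1/ρ)|∂P/∂n| + V²/R  →  V² − fR·V + fR·V_g = 0
With fR = 8.15×10⁻⁵ × 1367×10³ m = 111 m/s:
V = [fR − √((fR)² − 4 fR V_g)]/2 = [111 − √(111² − 4×111×23)]/2 = 32.5 m/s
Supergeostrophic (V > V_g = 23 m/s), as expected around a high.
Converting: 32.5 m/s × 1.944 = 63.1 knots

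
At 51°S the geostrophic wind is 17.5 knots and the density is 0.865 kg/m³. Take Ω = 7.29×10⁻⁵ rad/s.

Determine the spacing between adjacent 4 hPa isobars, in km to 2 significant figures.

450 km

Coriolis parameter at 51°S:
f = 2Ω sin φ = 2 × 7.29×10⁻⁵ × sin 51° = 1.13×10⁻⁴ s⁻¹
Wind speed in SI: 17.5 knots = 9.00 m/s
Geostrophic balance rearranged: |∂P/∂n| = f ρ V_g
|∂P/∂n| = 1.13×10⁻⁴ × 0.865 × 9.00 = 8.82×10⁻⁴ Pa/m
Isobar spacing: Δn = ΔP/|∂P/∂n| = 400 Pa / 8.82×10⁻⁴ Pa/m = 453323 m ≈ 450 km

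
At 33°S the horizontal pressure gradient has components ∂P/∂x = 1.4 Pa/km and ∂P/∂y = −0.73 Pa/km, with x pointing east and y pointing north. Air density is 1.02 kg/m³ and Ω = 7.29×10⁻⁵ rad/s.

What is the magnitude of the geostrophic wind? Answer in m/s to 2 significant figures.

Coriolis parameter at 33°S:
f = 2Ω sin φ = 2 × 7.29×10⁻⁵ × sin 33° = 7.94×10⁻⁵ s⁻¹
In the Southern Hemisphere f is negative: f = −7.94×10⁻⁵ s⁻¹.
Component geostrophic relations (x east, y north):
u_g = −(1/(fρ)) ∂P/∂y,  v_g = (1/(fρ)) ∂P/∂x
u_g = −(−0.73×10⁻³)/(−7.94×10⁻⁵ × 1.02) = −9.01 m/s;  v_g = (1.4×10⁻³)/(−7.94×10⁻⁵ × 1.02) = −17.3 m/s
|V_g| = √(u_g² + v_g²) = 19.5 m/s

19 m/s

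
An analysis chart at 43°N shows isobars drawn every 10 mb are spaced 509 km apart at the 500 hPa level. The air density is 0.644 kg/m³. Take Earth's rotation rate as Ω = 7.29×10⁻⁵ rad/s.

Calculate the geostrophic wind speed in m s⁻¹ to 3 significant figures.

30.7 m s⁻¹

Coriolis parameter at 43°N:
f = 2Ω sin φ = 2 × 7.29×10⁻⁵ × sin 43° = 9.94×10⁻⁵ s⁻¹
Pressure gradient: |∂P/∂n| = 1000 Pa / 509000 m = 1.96×10⁻³ Pa/m
Geostrophic balance (pressure-gradient force = Coriolis force):
V_g = (1/(fρ)) |∂P/∂n| = 1.96×10⁻³ / (9.94×10⁻⁵ × 0.644) = 30.7 m/s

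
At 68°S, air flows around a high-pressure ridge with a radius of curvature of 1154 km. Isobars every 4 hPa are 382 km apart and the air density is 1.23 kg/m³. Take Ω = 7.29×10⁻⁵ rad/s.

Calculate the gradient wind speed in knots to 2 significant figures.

Coriolis parameter at 68°S:
f = 2Ω sin φ = 2 × 7.29×10⁻⁵ × sin 68° = 1.35×10⁻⁴ s⁻¹
Pressure gradient: |∂P/∂n| = 400 Pa / 382000 m = 1.05×10⁻³ Pa/m
Geostrophic speed: V_g = |∂P/∂n|/(fρ) = 1.05×10⁻³/(1.35×10⁻⁴ × 1.23) = 6.30 m/s
Around a high, pressure-gradient force acts outward with centrifugal, so Coriolis balances both:
fV = (1/ρ)|∂P/∂n| + V²/R  →  V² − fR·V + fR·V_g = 0
With fR = 1.35×10⁻⁴ × 1154×10³ m = 156 m/s:
V = [fR − √((fR)² − 4 fR V_g)]/2 = [156 − √(156² − 4×156×6.3)]/2 = 6.57 m/s
Supergeostrophic (V > V_g = 6.3 m/s), as expected around a high.
Converting: 6.57 m/s × 1.944 = 13 knots

13 knots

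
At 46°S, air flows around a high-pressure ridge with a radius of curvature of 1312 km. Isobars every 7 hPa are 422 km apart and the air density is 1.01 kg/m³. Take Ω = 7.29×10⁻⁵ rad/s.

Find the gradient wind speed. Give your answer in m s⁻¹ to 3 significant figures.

Coriolis parameter at 46°S:
f = 2Ω sin φ = 2 × 7.29×10⁻⁵ × sin 46° = 1.05×10⁻⁴ s⁻¹
Pressure gradient: |∂P/∂n| = 700 Pa / 422000 m = 1.66×10⁻³ Pa/m
Geostrophic speed: V_g = |∂P/∂n|/(fρ) = 1.66×10⁻³/(1.05×10⁻⁴ × 1.01) = 15.7 m/s
Around a high, pressure-gradient force acts outward with centrifugal, so Coriolis balances both:
fV = (1/ρ)|∂P/∂n| + V²/R  →  V² − fR·V + fR·V_g = 0
With fR = 1.05×10⁻⁴ × 1312×10³ m = 138 m/s:
V = [fR − √((fR)² − 4 fR V_g)]/2 = [138 − √(138² − 4×138×15.7)]/2 = 18 m/s
Supergeostrophic (V > V_g = 15.7 m/s), as expected around a high.

18.0 m s⁻¹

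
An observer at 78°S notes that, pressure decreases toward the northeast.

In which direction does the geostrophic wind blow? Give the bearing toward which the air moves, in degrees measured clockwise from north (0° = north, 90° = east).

The pressure-gradient force points toward the northeast (bearing 045°).
Geostrophic balance: in the Southern Hemisphere the Coriolis force deflects motion to the left, so the geostrophic wind blows 90° to the left of the pressure-gradient force (low pressure on the right).
Rotating 045° by 90° counterclockwise gives 315° — the wind blows toward the northwest.

315°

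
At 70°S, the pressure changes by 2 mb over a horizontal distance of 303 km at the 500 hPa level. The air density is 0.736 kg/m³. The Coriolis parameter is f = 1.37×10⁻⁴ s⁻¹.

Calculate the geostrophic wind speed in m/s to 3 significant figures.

Pressure gradient: |∂P/∂n| = 200 Pa / 303000 m = 6.60×10⁻⁴ Pa/m
Geostrophic balance (pressure-gradient force = Coriolis force):
V_g = (1/(fρ)) |∂P/∂n| = 6.60×10⁻⁴ / (1.37×10⁻⁴ × 0.736) = 6.55 m/s

6.55 m/s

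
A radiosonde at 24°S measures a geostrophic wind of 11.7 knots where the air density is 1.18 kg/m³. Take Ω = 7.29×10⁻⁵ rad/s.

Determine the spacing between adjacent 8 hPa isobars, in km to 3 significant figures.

1900 km

Coriolis parameter at 24°S:
f = 2Ω sin φ = 2 × 7.29×10⁻⁵ × sin 24° = 5.93×10⁻⁵ s⁻¹
Wind speed in SI: 11.7 knots = 6.02 m/s
Geostrophic balance rearranged: |∂P/∂n| = f ρ V_g
|∂P/∂n| = 5.93×10⁻⁵ × 1.18 × 6.02 = 4.21×10⁻⁴ Pa/m
Isobar spacing: Δn = ΔP/|∂P/∂n| = 800 Pa / 4.21×10⁻⁴ Pa/m = 1899386 m ≈ 1900 km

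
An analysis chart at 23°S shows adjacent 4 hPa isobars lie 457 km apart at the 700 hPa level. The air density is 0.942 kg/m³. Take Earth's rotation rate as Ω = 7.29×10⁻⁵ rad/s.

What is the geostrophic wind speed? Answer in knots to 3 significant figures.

Coriolis parameter at 23°S:
f = 2Ω sin φ = 2 × 7.29×10⁻⁵ × sin 23° = 5.70×10⁻⁵ s⁻¹
Pressure gradient: |∂P/∂n| = 400 Pa / 457000 m = 8.75×10⁻⁴ Pa/m
Geostrophic balance (pressure-gradient force = Coriolis force):
V_g = (1/(fρ)) |∂P/∂n| = 8.75×10⁻⁴ / (5.70×10⁻⁵ × 0.942) = 16.3 m/s
Converting: 16.3 m/s × 1.944 = 31.7 knots

31.7 knots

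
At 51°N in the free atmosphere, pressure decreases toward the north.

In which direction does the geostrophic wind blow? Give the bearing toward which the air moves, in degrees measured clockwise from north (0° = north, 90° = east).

090°

The pressure-gradient force points toward the north (bearing 000°).
Geostrophic balance: in the Northern Hemisphere the Coriolis force deflects motion to the right, so the geostrophic wind blows 90° to the right of the pressure-gradient force (low pressure on the left).
Rotating 000° by 90° clockwise gives 090° — the wind blows toward the east.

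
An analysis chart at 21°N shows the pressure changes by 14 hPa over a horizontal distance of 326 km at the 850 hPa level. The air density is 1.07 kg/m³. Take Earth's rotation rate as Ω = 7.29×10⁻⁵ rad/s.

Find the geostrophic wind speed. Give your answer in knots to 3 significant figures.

149 knots

Coriolis parameter at 21°N:
f = 2Ω sin φ = 2 × 7.29×10⁻⁵ × sin 21° = 5.23×10⁻⁵ s⁻¹
Pressure gradient: |∂P/∂n| = 1400 Pa / 326000 m = 4.29×10⁻³ Pa/m
Geostrophic balance (pressure-gradient force = Coriolis force):
V_g = (1/(fρ)) |∂P/∂n| = 4.29×10⁻³ / (5.23×10⁻⁵ × 1.07) = 76.8 m/s
Converting: 76.8 m/s × 1.944 = 149 knots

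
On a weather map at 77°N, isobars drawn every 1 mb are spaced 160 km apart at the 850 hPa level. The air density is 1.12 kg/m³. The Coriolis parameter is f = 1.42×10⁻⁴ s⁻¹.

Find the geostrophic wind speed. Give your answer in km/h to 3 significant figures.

Pressure gradient: |∂P/∂n| = 100 Pa / 160000 m = 6.25×10⁻⁴ Pa/m
Geostrophic balance (pressure-gradient force = Coriolis force):
V_g = (1/(fρ)) |∂P/∂n| = 6.25×10⁻⁴ / (1.42×10⁻⁴ × 1.12) = 3.93 m/s
Converting: 3.93 m/s × 3.6 = 14.1 km/h

14.1 km/h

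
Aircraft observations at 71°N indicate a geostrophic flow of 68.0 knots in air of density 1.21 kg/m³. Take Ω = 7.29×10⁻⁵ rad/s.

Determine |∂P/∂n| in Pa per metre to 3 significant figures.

5.84×10⁻³ Pa/m

Coriolis parameter at 71°N:
f = 2Ω sin φ = 2 × 7.29×10⁻⁵ × sin 71° = 1.38×10⁻⁴ s⁻¹
Wind speed in SI: 68.0 knots = 35.0 m/s
Geostrophic balance rearranged: |∂P/∂n| = f ρ V_g
|∂P/∂n| = 1.38×10⁻⁴ × 1.21 × 35.0 = 5.84×10⁻³ Pa/m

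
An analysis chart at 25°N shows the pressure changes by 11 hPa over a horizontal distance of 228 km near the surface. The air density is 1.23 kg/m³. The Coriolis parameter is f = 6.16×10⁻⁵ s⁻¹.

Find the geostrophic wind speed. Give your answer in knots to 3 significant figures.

Pressure gradient: |∂P/∂n| = 1100 Pa / 228000 m = 4.82×10⁻³ Pa/m
Geostrophic balance (pressure-gradient force = Coriolis force):
V_g = (1/(fρ)) |∂P/∂n| = 4.82×10⁻³ / (6.16×10⁻⁵ × 1.23) = 63.7 m/s
Converting: 63.7 m/s × 1.944 = 124 knots

124 knots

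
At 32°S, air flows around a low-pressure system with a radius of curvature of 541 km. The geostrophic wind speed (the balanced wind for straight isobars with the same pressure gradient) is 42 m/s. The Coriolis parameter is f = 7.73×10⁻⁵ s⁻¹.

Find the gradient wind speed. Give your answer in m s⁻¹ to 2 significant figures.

26 m s⁻¹

Around a low, centrifugal force acts outward with Coriolis, so pressure-gradient force balances both:
(1/ρ)|∂P/∂n| = fV + V²/R  →  V² + fR·V − fR·V_g = 0
With fR = 7.73×10⁻⁵ × 541×10³ m = 41.8 m/s:
V = [−fR + √((fR)² + 4 fR V_g)]/2 = [−41.8 + √(41.8² + 4×41.8×42)]/2 = 25.9 m/s
Subgeostrophic (V < V_g = 42 m/s), as expected around a low.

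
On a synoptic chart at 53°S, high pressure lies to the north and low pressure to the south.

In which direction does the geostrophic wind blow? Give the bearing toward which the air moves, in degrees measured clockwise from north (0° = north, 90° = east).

090°

The pressure-gradient force points toward the south (bearing 180°).
Geostrophic balance: in the Southern Hemisphere the Coriolis force deflects motion to the left, so the geostrophic wind blows 90° to the left of the pressure-gradient force (low pressure on the right).
Rotating 180° by 90° counterclockwise gives 090° — the wind blows toward the east.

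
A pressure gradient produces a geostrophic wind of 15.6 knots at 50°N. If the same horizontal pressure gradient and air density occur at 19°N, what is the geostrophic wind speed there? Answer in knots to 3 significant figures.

With the same pressure gradient and density, V_g ∝ 1/f ∝ 1/sin φ.
V₂ = V₁ · sin φ₁ / sin φ₂ = 15.6 × sin 50° / sin 19°
V₂ = 15.6 × 0.7660/0.3256 = 36.7 knots

36.7 knots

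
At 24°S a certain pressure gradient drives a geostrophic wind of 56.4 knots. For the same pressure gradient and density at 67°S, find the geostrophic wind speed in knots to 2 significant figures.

25 knots

With the same pressure gradient and density, V_g ∝ 1/f ∝ 1/sin φ.
V₂ = V₁ · sin φ₁ / sin φ₂ = 56.4 × sin 24° / sin 67°
V₂ = 56.4 × 0.4067/0.9205 = 25 knots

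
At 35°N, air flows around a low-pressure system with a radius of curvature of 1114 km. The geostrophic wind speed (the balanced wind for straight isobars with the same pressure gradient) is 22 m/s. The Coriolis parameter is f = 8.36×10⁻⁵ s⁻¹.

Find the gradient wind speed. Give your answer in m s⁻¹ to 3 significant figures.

18.4 m s⁻¹

Around a low, centrifugal force acts outward with Coriolis, so pressure-gradient force balances both:
(1/ρ)|∂P/∂n| = fV + V²/R  →  V² + fR·V − fR·V_g = 0
With fR = 8.36×10⁻⁵ × 1114×10³ m = 93.1 m/s:
V = [−fR + √((fR)² + 4 fR V_g)]/2 = [−93.1 + √(93.1² + 4×93.1×22)]/2 = 18.4 m/s
Subgeostrophic (V < V_g = 22 m/s), as expected around a low.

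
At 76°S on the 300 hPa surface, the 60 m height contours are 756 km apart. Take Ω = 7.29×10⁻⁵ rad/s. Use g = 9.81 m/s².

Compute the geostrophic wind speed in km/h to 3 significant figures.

19.8 km/h

Coriolis parameter at 76°S:
f = 2Ω sin φ = 2 × 7.29×10⁻⁵ × sin 76° = 1.41×10⁻⁴ s⁻¹
Height gradient: |∂Z/∂n| = 60 m / 756000 m = 7.94×10⁻⁵
On a pressure surface, geostrophic balance gives V_g = (g/f)|∂Z/∂n|:
V_g = 9.81 × 7.94×10⁻⁵ / 1.41×10⁻⁴ = 5.50 m/s
Converting: 5.50 m/s × 3.6 = 19.8 km/h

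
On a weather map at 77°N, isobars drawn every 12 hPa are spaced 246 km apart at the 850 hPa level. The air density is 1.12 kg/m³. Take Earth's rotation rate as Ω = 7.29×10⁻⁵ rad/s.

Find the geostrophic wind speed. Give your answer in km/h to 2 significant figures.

Coriolis parameter at 77°N:
f = 2Ω sin φ = 2 × 7.29×10⁻⁵ × sin 77° = 1.42×10⁻⁴ s⁻¹
Pressure gradient: |∂P/∂n| = 1200 Pa / 246000 m = 4.88×10⁻³ Pa/m
Geostrophic balance (pressure-gradient force = Coriolis force):
V_g = (1/(fρ)) |∂P/∂n| = 4.88×10⁻³ / (1.42×10⁻⁴ × 1.12) = 30.7 m/s
Converting: 30.7 m/s × 3.6 = 110 km/h

110 km/h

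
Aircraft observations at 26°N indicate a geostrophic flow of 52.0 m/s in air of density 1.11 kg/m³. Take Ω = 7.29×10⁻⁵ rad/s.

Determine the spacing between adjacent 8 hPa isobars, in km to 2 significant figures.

Coriolis parameter at 26°N:
f = 2Ω sin φ = 2 × 7.29×10⁻⁵ × sin 26° = 6.39×10⁻⁵ s⁻¹
Geostrophic balance rearranged: |∂P/∂n| = f ρ V_g
|∂P/∂n| = 6.39×10⁻⁵ × 1.11 × 52.0 = 3.69×10⁻³ Pa/m
Isobar spacing: Δn = ΔP/|∂P/∂n| = 800 Pa / 3.69×10⁻³ Pa/m = 216852 m ≈ 220 km

220 km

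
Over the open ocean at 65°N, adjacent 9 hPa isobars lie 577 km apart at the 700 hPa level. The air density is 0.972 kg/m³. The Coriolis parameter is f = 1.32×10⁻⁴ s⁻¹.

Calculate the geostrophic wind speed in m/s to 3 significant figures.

12.2 m/s

Pressure gradient: |∂P/∂n| = 900 Pa / 577000 m = 1.56×10⁻³ Pa/m
Geostrophic balance (pressure-gradient force = Coriolis force):
V_g = (1/(fρ)) |∂P/∂n| = 1.56×10⁻³ / (1.32×10⁻⁴ × 0.972) = 12.2 m/s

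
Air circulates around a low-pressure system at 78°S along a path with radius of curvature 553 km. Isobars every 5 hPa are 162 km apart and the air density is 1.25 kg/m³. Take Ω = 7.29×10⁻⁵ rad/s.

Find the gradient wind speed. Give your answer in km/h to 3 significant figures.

52.6 km/h

Coriolis parameter at 78°S:
f = 2Ω sin φ = 2 × 7.29×10⁻⁵ × sin 78° = 1.43×10⁻⁴ s⁻¹
Pressure gradient: |∂P/∂n| = 500 Pa / 162000 m = 3.09×10⁻³ Pa/m
Geostrophic speed: V_g = |∂P/∂n|/(fρ) = 3.09×10⁻³/(1.43×10⁻⁴ × 1.25) = 17.3 m/s
Around a low, centrifugal force acts outward with Coriolis, so pressure-gradient force balances both:
(1/ρ)|∂P/∂n| = fV + V²/R  →  V² + fR·V − fR·V_g = 0
With fR = 1.43×10⁻⁴ × 553×10³ m = 78.9 m/s:
V = [−fR + √((fR)² + 4 fR V_g)]/2 = [−78.9 + √(78.9² + 4×78.9×17.3)]/2 = 14.6 m/s
Subgeostrophic (V < V_g = 17.3 m/s), as expected around a low.
Converting: 14.6 m/s × 3.6 = 52.6 km/h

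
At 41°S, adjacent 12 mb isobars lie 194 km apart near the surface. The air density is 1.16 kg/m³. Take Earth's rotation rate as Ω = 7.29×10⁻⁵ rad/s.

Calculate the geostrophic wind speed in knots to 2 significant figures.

110 knots

Coriolis parameter at 41°S:
f = 2Ω sin φ = 2 × 7.29×10⁻⁵ × sin 41° = 9.57×10⁻⁵ s⁻¹
Pressure gradient: |∂P/∂n| = 1200 Pa / 194000 m = 6.19×10⁻³ Pa/m
Geostrophic balance (pressure-gradient force = Coriolis force):
V_g = (1/(fρ)) |∂P/∂n| = 6.19×10⁻³ / (9.57×10⁻⁵ × 1.16) = 55.7 m/s
Converting: 55.7 m/s × 1.944 = 110 knots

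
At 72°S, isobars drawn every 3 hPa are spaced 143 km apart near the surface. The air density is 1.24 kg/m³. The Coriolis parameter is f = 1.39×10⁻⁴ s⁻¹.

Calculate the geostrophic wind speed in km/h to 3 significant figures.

Pressure gradient: |∂P/∂n| = 300 Pa / 143000 m = 2.10×10⁻³ Pa/m
Geostrophic balance (pressure-gradient force = Coriolis force):
V_g = (1/(fρ)) |∂P/∂n| = 2.10×10⁻³ / (1.39×10⁻⁴ × 1.24) = 12.2 m/s
Converting: 12.2 m/s × 3.6 = 43.8 km/h

43.8 km/h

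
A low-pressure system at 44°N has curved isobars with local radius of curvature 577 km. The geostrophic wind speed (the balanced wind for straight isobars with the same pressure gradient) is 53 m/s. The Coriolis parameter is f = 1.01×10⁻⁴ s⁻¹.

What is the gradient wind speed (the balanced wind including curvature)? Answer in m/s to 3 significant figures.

33.6 m/s

Around a low, centrifugal force acts outward with Coriolis, so pressure-gradient force balances both:
(1/ρ)|∂P/∂n| = fV + V²/R  →  V² + fR·V − fR·V_g = 0
With fR = 1.01×10⁻⁴ × 577×10³ m = 58.3 m/s:
V = [−fR + √((fR)² + 4 fR V_g)]/2 = [−58.3 + √(58.3² + 4×58.3×53)]/2 = 33.6 m/s
Subgeostrophic (V < V_g = 53 m/s), as expected around a low.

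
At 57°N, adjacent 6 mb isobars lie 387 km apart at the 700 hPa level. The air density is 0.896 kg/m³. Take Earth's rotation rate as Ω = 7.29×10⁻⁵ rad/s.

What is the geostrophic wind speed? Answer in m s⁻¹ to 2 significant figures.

Coriolis parameter at 57°N:
f = 2Ω sin φ = 2 × 7.29×10⁻⁵ × sin 57° = 1.22×10⁻⁴ s⁻¹
Pressure gradient: |∂P/∂n| = 600 Pa / 387000 m = 1.55×10⁻³ Pa/m
Geostrophic balance (pressure-gradient force = Coriolis force):
V_g = (1/(fρ)) |∂P/∂n| = 1.55×10⁻³ / (1.22×10⁻⁴ × 0.896) = 14.2 m/s

14 m s⁻¹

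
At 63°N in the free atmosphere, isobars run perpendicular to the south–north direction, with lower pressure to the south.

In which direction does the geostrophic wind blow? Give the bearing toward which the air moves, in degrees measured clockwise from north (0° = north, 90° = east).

The pressure-gradient force points toward the south (bearing 180°).
Geostrophic balance: in the Northern Hemisphere the Coriolis force deflects motion to the right, so the geostrophic wind blows 90° to the right of the pressure-gradient force (low pressure on the left).
Rotating 180° by 90° clockwise gives 270° — the wind blows toward the west.

270°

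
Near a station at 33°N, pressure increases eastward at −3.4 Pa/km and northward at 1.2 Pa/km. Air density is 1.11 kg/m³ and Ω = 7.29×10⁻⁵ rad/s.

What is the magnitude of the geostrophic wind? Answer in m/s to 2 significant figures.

41 m/s

Coriolis parameter at 33°N:
f = 2Ω sin φ = 2 × 7.29×10⁻⁵ × sin 33° = 7.94×10⁻⁵ s⁻¹
Component geostrophic relations (x east, y north):
u_g = −(1/(fρ)) ∂P/∂y,  v_g = (1/(fρ)) ∂P/∂x
u_g = −(1.2×10⁻³)/(7.94×10⁻⁵ × 1.11) = −13.6 m/s;  v_g = (−3.4×10⁻³)/(7.94×10⁻⁵ × 1.11) = −38.6 m/s
|V_g| = √(u_g² + v_g²) = 40.9 m/s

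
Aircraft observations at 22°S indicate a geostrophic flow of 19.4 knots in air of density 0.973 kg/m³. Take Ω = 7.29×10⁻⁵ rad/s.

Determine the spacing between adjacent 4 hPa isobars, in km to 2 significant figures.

Coriolis parameter at 22°S:
f = 2Ω sin φ = 2 × 7.29×10⁻⁵ × sin 22° = 5.46×10⁻⁵ s⁻¹
Wind speed in SI: 19.4 knots = 9.98 m/s
Geostrophic balance rearranged: |∂P/∂n| = f ρ V_g
|∂P/∂n| = 5.46×10⁻⁵ × 0.973 × 9.98 = 5.30×10⁻⁴ Pa/m
Isobar spacing: Δn = ΔP/|∂P/∂n| = 400 Pa / 5.30×10⁻⁴ Pa/m = 754179 m ≈ 750 km

750 km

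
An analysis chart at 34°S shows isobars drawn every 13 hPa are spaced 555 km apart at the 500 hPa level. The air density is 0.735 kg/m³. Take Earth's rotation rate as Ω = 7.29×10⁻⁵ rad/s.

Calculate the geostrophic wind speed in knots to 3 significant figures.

76.0 knots

Coriolis parameter at 34°S:
f = 2Ω sin φ = 2 × 7.29×10⁻⁵ × sin 34° = 8.15×10⁻⁵ s⁻¹
Pressure gradient: |∂P/∂n| = 1300 Pa / 555000 m = 2.34×10⁻³ Pa/m
Geostrophic balance (pressure-gradient force = Coriolis force):
V_g = (1/(fρ)) |∂P/∂n| = 2.34×10⁻³ / (8.15×10⁻⁵ × 0.735) = 39.1 m/s
Converting: 39.1 m/s × 1.944 = 76.0 knots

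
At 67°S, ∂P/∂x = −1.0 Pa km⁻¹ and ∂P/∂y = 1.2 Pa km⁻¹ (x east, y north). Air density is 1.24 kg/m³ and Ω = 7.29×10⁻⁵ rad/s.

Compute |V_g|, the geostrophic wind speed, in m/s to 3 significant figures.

9.39 m/s

Coriolis parameter at 67°S:
f = 2Ω sin φ = 2 × 7.29×10⁻⁵ × sin 67° = 1.34×10⁻⁴ s⁻¹
In the Southern Hemisphere f is negative: f = −1.34×10⁻⁴ s⁻¹.
Component geostrophic relations (x east, y north):
u_g = −(1/(fρ)) ∂P/∂y,  v_g = (1/(fρ)) ∂P/∂x
u_g = −(1.2×10⁻³)/(−1.34×10⁻⁴ × 1.24) = 7.21 m/s;  v_g = (−1.0×10⁻³)/(−1.34×10⁻⁴ × 1.24) = 6.01 m/s
|V_g| = √(u_g² + v_g²) = 9.39 m/s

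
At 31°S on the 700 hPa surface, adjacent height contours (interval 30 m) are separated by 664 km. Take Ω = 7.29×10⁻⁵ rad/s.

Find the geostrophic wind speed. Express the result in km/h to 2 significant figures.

Coriolis parameter at 31°S:
f = 2Ω sin φ = 2 × 7.29×10⁻⁵ × sin 31° = 7.51×10⁻⁵ s⁻¹
Height gradient: |∂Z/∂n| = 30 m / 664000 m = 4.52×10⁻⁵
On a pressure surface, geostrophic balance gives V_g = (g/f)|∂Z/∂n|:
V_g = 9.81 × 4.52×10⁻⁵ / 7.51×10⁻⁵ = 5.90 m/s
Converting: 5.90 m/s × 3.6 = 21 km/h

21 km/h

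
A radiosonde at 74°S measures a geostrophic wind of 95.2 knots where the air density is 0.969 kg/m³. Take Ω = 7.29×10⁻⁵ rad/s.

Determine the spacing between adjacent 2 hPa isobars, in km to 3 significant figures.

Coriolis parameter at 74°S:
f = 2Ω sin φ = 2 × 7.29×10⁻⁵ × sin 74° = 1.40×10⁻⁴ s⁻¹
Wind speed in SI: 95.2 knots = 49.0 m/s
Geostrophic balance rearranged: |∂P/∂n| = f ρ V_g
|∂P/∂n| = 1.40×10⁻⁴ × 0.969 × 49.0 = 6.65×10⁻³ Pa/m
Isobar spacing: Δn = ΔP/|∂P/∂n| = 200 Pa / 6.65×10⁻³ Pa/m = 30070 m ≈ 30.1 km

30.1 km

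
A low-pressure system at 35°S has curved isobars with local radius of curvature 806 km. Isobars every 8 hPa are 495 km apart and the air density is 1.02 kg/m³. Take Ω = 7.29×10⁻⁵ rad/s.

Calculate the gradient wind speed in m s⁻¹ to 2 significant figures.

15 m s⁻¹

Coriolis parameter at 35°S:
f = 2Ω sin φ = 2 × 7.29×10⁻⁵ × sin 35° = 8.36×10⁻⁵ s⁻¹
Pressure gradient: |∂P/∂n| = 800 Pa / 495000 m = 1.62×10⁻³ Pa/m
Geostrophic speed: V_g = |∂P/∂n|/(fρ) = 1.62×10⁻³/(8.36×10⁻⁵ × 1.02) = 18.9 m/s
Around a low, centrifugal force acts outward with Coriolis, so pressure-gradient force balances both:
(1/ρ)|∂P/∂n| = fV + V²/R  →  V² + fR·V − fR·V_g = 0
With fR = 8.36×10⁻⁵ × 806×10³ m = 67.4 m/s:
V = [−fR + √((fR)² + 4 fR V_g)]/2 = [−67.4 + √(67.4² + 4×67.4×18.9)]/2 = 15.4 m/s
Subgeostrophic (V < V_g = 18.9 m/s), as expected around a low.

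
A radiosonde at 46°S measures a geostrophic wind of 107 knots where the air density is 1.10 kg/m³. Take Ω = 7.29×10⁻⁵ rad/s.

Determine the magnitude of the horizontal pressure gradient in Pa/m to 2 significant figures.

Coriolis parameter at 46°S:
f = 2Ω sin φ = 2 × 7.29×10⁻⁵ × sin 46° = 1.05×10⁻⁴ s⁻¹
Wind speed in SI: 107 knots = 55.0 m/s
Geostrophic balance rearranged: |∂P/∂n| = f ρ V_g
|∂P/∂n| = 1.05×10⁻⁴ × 1.10 × 55.0 = 6.35×10⁻³ Pa/m

6.4×10⁻³ Pa/m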